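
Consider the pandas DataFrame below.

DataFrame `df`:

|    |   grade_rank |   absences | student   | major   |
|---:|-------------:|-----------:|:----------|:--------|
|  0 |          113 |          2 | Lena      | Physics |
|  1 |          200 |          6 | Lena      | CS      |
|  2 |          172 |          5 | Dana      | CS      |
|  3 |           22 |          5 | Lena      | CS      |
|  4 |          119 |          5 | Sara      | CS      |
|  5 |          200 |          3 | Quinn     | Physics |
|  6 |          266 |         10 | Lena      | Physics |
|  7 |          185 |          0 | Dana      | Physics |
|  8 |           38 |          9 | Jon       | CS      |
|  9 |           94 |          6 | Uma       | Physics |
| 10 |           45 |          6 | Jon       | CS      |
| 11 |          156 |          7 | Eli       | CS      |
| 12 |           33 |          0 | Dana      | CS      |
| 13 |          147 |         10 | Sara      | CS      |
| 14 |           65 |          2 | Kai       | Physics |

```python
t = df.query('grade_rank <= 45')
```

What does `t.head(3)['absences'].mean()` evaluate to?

6.66666666667

filter rows where grade_rank <= 45:
    grade_rank  absences student major
3           22         5    Lena    CS
8           38         9     Jon    CS
10          45         6     Jon    CS
12          33         0    Dana    CS
take first 3 rows:
    grade_rank  absences student major
3           22         5    Lena    CS
8           38         9     Jon    CS
10          45         6     Jon    CS
Taking the mean of column 'absences' gives 6.66666666667.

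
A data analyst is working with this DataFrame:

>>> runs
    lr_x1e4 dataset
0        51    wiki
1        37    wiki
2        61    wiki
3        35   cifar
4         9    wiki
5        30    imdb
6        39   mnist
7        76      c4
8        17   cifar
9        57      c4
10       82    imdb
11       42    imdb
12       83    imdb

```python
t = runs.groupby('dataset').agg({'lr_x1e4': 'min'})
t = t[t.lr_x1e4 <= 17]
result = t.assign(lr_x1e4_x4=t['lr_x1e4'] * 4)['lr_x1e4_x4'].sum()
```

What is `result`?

group by dataset, min of lr_x1e4:
         lr_x1e4
dataset         
c4            57
cifar         17
imdb          30
mnist         39
wiki           9
filter rows where lr_x1e4 <= 17:
         lr_x1e4
dataset         
cifar         17
wiki           9
add column lr_x1e4_x4 = t['lr_x1e4'] * 4:
         lr_x1e4  lr_x1e4_x4
dataset                     
cifar         17          68
wiki           9          36
Reading off the sum of column 'lr_x1e4_x4', we get 104.

104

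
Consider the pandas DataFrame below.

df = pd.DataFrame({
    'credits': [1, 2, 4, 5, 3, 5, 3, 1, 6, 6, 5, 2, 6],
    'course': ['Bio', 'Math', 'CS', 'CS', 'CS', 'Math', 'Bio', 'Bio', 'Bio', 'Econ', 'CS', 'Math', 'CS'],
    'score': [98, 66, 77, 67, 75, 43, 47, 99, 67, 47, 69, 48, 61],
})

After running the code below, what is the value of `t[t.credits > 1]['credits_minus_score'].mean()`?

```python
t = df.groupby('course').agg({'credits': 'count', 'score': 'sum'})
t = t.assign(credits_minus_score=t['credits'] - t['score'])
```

-268.333333333

group by course: count(credits), sum(score):
        credits  score
course                
Bio           4    311
CS            5    349
Econ          1     47
Math          3    157
add column credits_minus_score = t['credits'] - t['score']:
        credits  score  credits_minus_score
course                                     
Bio           4    311                 -307
CS            5    349                 -344
Econ          1     47                  -46
Math          3    157                 -154
filter rows where credits > 1:
        credits  score  credits_minus_score
course                                     
Bio           4    311                 -307
CS            5    349                 -344
Math          3    157                 -154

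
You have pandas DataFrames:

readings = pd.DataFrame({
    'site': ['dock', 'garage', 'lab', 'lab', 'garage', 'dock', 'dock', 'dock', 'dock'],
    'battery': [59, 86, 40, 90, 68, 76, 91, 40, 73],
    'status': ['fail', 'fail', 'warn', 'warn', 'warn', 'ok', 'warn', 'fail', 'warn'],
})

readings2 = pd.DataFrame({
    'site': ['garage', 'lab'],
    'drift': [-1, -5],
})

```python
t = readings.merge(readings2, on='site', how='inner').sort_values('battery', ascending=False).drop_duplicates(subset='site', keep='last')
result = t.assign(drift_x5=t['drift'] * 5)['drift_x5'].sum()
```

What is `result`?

merge on 'site' (how='inner') → 4 rows:
     site  battery status  drift
0  garage       86   fail     -1
1     lab       40   warn     -5
2     lab       90   warn     -5
3  garage       68   warn     -1
sort by battery descending:
     site  battery status  drift
2     lab       90   warn     -5
0  garage       86   fail     -1
3  garage       68   warn     -1
1     lab       40   warn     -5
drop duplicate site (keep=last):
     site  battery status  drift
3  garage       68   warn     -1
1     lab       40   warn     -5
add column drift_x5 = t['drift'] * 5:
     site  battery status  drift  drift_x5
3  garage       68   warn     -1        -5
1     lab       40   warn     -5       -25
Hence -30.

-30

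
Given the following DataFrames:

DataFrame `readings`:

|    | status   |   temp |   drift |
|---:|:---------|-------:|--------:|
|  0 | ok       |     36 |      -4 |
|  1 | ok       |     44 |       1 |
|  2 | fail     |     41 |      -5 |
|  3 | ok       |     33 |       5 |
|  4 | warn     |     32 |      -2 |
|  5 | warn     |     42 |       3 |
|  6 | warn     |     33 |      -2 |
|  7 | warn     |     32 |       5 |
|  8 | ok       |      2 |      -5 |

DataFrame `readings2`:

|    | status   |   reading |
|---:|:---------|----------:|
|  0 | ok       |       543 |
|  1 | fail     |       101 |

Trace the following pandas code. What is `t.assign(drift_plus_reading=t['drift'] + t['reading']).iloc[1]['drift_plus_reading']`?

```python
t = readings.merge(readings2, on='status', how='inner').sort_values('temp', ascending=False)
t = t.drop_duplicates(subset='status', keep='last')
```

538

merge on 'status' (how='inner') → 5 rows:
  status  temp  drift  reading
0     ok    36     -4      543
1     ok    44      1      543
2   fail    41     -5      101
3     ok    33      5      543
4     ok     2     -5      543
sort by temp descending:
  status  temp  drift  reading
1     ok    44      1      543
2   fail    41     -5      101
0     ok    36     -4      543
3     ok    33      5      543
4     ok     2     -5      543
drop duplicate status (keep=last):
  status  temp  drift  reading
2   fail    41     -5      101
4     ok     2     -5      543
add column drift_plus_reading = t['drift'] + t['reading']:
  status  temp  drift  reading  drift_plus_reading
2   fail    41     -5      101                  96
4     ok     2     -5      543                 538
Reading off the value at position 1, column 'drift_plus_reading', we get 538.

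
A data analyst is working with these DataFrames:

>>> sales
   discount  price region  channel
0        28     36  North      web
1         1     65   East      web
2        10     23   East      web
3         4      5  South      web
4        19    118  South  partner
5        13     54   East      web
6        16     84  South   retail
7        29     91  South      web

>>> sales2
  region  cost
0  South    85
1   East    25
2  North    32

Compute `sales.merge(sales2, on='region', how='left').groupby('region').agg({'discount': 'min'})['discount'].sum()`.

merge on 'region' (how='left') → 8 rows:
   discount  price region  channel  cost
0        28     36  North      web    32
1         1     65   East      web    25
2        10     23   East      web    25
3         4      5  South      web    85
4        19    118  South  partner    85
5        13     54   East      web    25
6        16     84  South   retail    85
7        29     91  South      web    85
group by region, min of discount:
        discount
region          
East           1
North         28
South          4

33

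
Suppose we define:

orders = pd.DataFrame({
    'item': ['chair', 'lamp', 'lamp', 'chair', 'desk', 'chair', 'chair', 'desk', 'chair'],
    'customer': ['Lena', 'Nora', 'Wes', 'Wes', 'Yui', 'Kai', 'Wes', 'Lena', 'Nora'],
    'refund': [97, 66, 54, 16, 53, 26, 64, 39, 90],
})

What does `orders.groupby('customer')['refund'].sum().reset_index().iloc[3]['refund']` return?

134

group by customer, sum of refund:
customer
Kai      26
Lena    136
Nora    156
Wes     134
Yui      53
Name: refund, dtype: int64
reset_index():
  customer  refund
0      Kai      26
1     Lena     136
2     Nora     156
3      Wes     134
4      Yui      53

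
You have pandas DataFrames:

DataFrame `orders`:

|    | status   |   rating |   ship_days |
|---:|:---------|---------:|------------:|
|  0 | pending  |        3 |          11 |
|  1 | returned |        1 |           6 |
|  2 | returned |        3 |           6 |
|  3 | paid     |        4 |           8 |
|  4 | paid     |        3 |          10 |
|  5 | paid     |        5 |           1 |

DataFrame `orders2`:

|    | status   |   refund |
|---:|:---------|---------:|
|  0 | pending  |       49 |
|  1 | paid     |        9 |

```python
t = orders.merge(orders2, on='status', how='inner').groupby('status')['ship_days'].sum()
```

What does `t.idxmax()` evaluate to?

merge on 'status' (how='inner') → 4 rows:
    status  rating  ship_days  refund
0  pending       3         11      49
1     paid       4          8       9
2     paid       3         10       9
3     paid       5          1       9
group by status, sum of ship_days:
status
paid       19
pending    11
Name: ship_days, dtype: int64

paid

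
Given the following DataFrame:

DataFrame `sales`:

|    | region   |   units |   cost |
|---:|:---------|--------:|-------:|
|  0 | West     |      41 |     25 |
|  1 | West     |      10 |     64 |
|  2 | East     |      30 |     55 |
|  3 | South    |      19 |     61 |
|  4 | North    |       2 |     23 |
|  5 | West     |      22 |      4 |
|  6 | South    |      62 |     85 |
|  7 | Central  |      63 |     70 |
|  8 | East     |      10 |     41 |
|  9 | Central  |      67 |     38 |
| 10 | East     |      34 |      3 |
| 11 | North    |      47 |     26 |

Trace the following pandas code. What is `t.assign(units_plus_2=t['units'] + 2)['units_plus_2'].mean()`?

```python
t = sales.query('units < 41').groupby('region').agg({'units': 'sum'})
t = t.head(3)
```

33.6666666667

filter rows where units < 41:
   region  units  cost
1    West     10    64
2    East     30    55
3   South     19    61
4   North      2    23
5    West     22     4
8    East     10    41
10   East     34     3
group by region, sum of units:
        units
region       
East       74
North       2
South      19
West       32
take first 3 rows:
        units
region       
East       74
North       2
South      19
add column units_plus_2 = t['units'] + 2:
        units  units_plus_2
region                     
East       74            76
North       2             4
South      19            21
Then the mean of column 'units_plus_2': 33.6666666667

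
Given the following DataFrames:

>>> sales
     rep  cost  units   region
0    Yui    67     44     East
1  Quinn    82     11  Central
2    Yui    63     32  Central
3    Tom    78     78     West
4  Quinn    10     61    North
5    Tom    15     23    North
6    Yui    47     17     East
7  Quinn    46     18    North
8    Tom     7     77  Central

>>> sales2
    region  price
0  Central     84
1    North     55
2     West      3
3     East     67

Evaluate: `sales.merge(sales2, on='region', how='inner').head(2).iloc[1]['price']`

merge on 'region' (how='inner') → 9 rows:
     rep  cost  units   region  price
0    Yui    67     44     East     67
1  Quinn    82     11  Central     84
2    Yui    63     32  Central     84
3    Tom    78     78     West      3
4  Quinn    10     61    North     55
5    Tom    15     23    North     55
6    Yui    47     17     East     67
7  Quinn    46     18    North     55
8    Tom     7     77  Central     84
take first 2 rows:
     rep  cost  units   region  price
0    Yui    67     44     East     67
1  Quinn    82     11  Central     84
Finally, value at position 1, column 'price' = 84.

84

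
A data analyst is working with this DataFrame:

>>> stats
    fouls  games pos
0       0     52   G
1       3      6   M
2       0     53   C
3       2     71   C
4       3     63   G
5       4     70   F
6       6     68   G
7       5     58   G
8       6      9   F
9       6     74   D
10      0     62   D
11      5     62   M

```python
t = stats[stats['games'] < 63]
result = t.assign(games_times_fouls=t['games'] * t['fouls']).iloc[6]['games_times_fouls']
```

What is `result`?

310

filter rows where games < 63:
    fouls  games pos
0       0     52   G
1       3      6   M
2       0     53   C
7       5     58   G
8       6      9   F
10      0     62   D
11      5     62   M
add column games_times_fouls = t['games'] * t['fouls']:
    fouls  games pos  games_times_fouls
0       0     52   G                  0
1       3      6   M                 18
2       0     53   C                  0
7       5     58   G                290
8       6      9   F                 54
10      0     62   D                  0
11      5     62   M                310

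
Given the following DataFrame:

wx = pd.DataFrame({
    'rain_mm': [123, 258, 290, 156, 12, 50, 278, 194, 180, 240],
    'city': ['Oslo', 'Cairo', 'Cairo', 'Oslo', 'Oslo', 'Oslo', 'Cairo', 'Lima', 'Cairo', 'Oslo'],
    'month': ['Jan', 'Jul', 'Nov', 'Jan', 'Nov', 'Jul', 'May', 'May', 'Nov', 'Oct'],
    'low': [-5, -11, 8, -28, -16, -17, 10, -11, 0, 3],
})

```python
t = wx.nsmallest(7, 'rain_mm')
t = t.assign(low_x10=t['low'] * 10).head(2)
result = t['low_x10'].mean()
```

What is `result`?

take 7 rows with smallest rain_mm:
   rain_mm   city month  low
4       12   Oslo   Nov  -16
5       50   Oslo   Jul  -17
0      123   Oslo   Jan   -5
3      156   Oslo   Jan  -28
8      180  Cairo   Nov    0
7      194   Lima   May  -11
9      240   Oslo   Oct    3
add column low_x10 = t['low'] * 10:
   rain_mm   city month  low  low_x10
4       12   Oslo   Nov  -16     -160
5       50   Oslo   Jul  -17     -170
0      123   Oslo   Jan   -5      -50
3      156   Oslo   Jan  -28     -280
8      180  Cairo   Nov    0        0
7      194   Lima   May  -11     -110
9      240   Oslo   Oct    3       30
take first 2 rows:
   rain_mm  city month  low  low_x10
4       12  Oslo   Nov  -16     -160
5       50  Oslo   Jul  -17     -170
So mean() = -165.0.

-165.0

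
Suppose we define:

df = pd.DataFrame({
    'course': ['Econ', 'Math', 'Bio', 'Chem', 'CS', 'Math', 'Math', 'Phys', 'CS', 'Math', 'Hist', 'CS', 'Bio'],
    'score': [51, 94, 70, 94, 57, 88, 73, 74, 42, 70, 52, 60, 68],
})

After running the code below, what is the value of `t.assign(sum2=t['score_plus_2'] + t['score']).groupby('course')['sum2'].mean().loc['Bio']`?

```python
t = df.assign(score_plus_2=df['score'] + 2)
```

add column score_plus_2 = df['score'] + 2:
   course  score  score_plus_2
0    Econ     51            53
1    Math     94            96
2     Bio     70            72
3    Chem     94            96
4      CS     57            59
5    Math     88            90
6    Math     73            75
7    Phys     74            76
8      CS     42            44
9    Math     70            72
10   Hist     52            54
11     CS     60            62
12    Bio     68            70
add column sum2 = t['score_plus_2'] + t['score']:
   course  score  score_plus_2  sum2
0    Econ     51            53   104
1    Math     94            96   190
2     Bio     70            72   142
3    Chem     94            96   190
4      CS     57            59   116
5    Math     88            90   178
6    Math     73            75   148
7    Phys     74            76   150
8      CS     42            44    86
9    Math     70            72   142
10   Hist     52            54   106
11     CS     60            62   122
12    Bio     68            70   138
group by course, mean of sum2:
course
Bio     140.0
CS      108.0
Chem    190.0
Econ    104.0
Hist    106.0
Math    164.5
Phys    150.0
Name: sum2, dtype: float64
So loc['Bio'] = 140.0.

140.0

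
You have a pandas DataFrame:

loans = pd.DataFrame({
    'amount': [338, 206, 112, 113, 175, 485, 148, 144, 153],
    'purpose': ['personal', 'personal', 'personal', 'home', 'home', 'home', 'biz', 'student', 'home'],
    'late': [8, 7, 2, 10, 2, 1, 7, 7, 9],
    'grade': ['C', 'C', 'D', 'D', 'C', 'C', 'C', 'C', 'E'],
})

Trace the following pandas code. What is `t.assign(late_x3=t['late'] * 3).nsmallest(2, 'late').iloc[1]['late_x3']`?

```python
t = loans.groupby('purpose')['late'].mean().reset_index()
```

17.0

group by purpose, mean of late:
purpose
biz         7.000000
home        5.500000
personal    5.666667
student     7.000000
Name: late, dtype: float64
reset_index():
    purpose      late
0       biz  7.000000
1      home  5.500000
2  personal  5.666667
3   student  7.000000
add column late_x3 = t['late'] * 3:
    purpose      late  late_x3
0       biz  7.000000     21.0
1      home  5.500000     16.5
2  personal  5.666667     17.0
3   student  7.000000     21.0
take 2 rows with smallest late:
    purpose      late  late_x3
1      home  5.500000     16.5
2  personal  5.666667     17.0
Hence 17.0.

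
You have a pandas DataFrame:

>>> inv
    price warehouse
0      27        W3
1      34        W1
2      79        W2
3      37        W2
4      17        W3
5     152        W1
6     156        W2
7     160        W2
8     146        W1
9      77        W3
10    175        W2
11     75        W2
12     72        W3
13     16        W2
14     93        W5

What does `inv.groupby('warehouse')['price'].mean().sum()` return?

351.630952381

group by warehouse, mean of price:
warehouse
W1    110.666667
W2     99.714286
W3     48.250000
W5     93.000000
Name: price, dtype: float64
Then the sum of the resulting series: 351.630952381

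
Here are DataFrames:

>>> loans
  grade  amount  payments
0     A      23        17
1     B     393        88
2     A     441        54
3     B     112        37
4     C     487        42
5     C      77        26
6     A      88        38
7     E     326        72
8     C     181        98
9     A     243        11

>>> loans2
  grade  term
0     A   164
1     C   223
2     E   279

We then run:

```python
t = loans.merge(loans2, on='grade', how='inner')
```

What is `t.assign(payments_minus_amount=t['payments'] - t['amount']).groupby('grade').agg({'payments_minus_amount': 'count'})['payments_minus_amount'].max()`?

4

merge on 'grade' (how='inner') → 8 rows:
  grade  amount  payments  term
0     A      23        17   164
1     A     441        54   164
2     C     487        42   223
3     C      77        26   223
4     A      88        38   164
5     E     326        72   279
6     C     181        98   223
7     A     243        11   164
add column payments_minus_amount = t['payments'] - t['amount']:
  grade  amount  payments  term  payments_minus_amount
0     A      23        17   164                     -6
1     A     441        54   164                   -387
2     C     487        42   223                   -445
3     C      77        26   223                    -51
4     A      88        38   164                    -50
5     E     326        72   279                   -254
6     C     181        98   223                    -83
7     A     243        11   164                   -232
group by grade, count of payments_minus_amount:
       payments_minus_amount
grade                       
A                          4
C                          3
E                          1
Hence 4.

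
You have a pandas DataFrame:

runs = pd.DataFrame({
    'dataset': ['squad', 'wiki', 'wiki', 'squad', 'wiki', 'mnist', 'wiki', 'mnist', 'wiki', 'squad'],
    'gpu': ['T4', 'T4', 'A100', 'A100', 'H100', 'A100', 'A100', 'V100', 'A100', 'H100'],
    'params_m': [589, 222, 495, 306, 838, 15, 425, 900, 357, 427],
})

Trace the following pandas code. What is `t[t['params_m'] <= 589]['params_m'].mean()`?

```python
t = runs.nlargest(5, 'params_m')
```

take 5 rows with largest params_m:
  dataset   gpu  params_m
7   mnist  V100       900
4    wiki  H100       838
0   squad    T4       589
2    wiki  A100       495
9   squad  H100       427
filter rows where params_m <= 589:
  dataset   gpu  params_m
0   squad    T4       589
2    wiki  A100       495
9   squad  H100       427
mean of column 'params_m' → 503.666666667

503.666666667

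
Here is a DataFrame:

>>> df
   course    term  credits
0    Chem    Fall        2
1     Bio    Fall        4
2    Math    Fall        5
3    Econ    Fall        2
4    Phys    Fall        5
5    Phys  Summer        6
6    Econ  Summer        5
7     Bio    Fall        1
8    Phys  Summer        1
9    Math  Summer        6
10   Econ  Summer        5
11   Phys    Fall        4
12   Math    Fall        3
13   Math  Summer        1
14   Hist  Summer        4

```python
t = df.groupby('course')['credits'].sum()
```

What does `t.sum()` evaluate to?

group by course, sum of credits:
course
Bio      5
Chem     2
Econ    12
Hist     4
Math    15
Phys    16
Name: credits, dtype: int64
Reading off the sum of the resulting series, we get 54.

54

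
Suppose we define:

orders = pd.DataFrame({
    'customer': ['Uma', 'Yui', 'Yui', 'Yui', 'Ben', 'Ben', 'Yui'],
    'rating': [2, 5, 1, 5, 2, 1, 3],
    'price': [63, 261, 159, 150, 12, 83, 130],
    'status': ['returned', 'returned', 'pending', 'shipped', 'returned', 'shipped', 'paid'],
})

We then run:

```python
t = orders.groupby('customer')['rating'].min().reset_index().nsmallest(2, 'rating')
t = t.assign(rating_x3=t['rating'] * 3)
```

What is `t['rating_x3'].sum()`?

6

group by customer, min of rating:
customer
Ben    1
Uma    2
Yui    1
Name: rating, dtype: int64
reset_index():
  customer  rating
0      Ben       1
1      Uma       2
2      Yui       1
take 2 rows with smallest rating:
  customer  rating
0      Ben       1
2      Yui       1
add column rating_x3 = t['rating'] * 3:
  customer  rating  rating_x3
0      Ben       1          3
2      Yui       1          3
Hence 6.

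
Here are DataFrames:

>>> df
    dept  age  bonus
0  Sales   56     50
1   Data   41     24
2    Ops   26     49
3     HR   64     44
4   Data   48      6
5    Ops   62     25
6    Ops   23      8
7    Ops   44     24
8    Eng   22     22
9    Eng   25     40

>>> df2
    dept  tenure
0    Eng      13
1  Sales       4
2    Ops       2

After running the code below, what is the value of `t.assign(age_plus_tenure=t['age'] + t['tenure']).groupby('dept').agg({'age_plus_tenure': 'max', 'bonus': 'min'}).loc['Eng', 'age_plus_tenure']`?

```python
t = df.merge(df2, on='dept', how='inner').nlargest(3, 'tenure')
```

merge on 'dept' (how='inner') → 7 rows:
    dept  age  bonus  tenure
0  Sales   56     50       4
1    Ops   26     49       2
2    Ops   62     25       2
3    Ops   23      8       2
4    Ops   44     24       2
5    Eng   22     22      13
6    Eng   25     40      13
take 3 rows with largest tenure:
    dept  age  bonus  tenure
5    Eng   22     22      13
6    Eng   25     40      13
0  Sales   56     50       4
add column age_plus_tenure = t['age'] + t['tenure']:
    dept  age  bonus  tenure  age_plus_tenure
5    Eng   22     22      13               35
6    Eng   25     40      13               38
0  Sales   56     50       4               60
group by dept: max(age_plus_tenure), min(bonus):
       age_plus_tenure  bonus
dept                         
Eng                 38     22
Sales               60     50
Hence 38.

38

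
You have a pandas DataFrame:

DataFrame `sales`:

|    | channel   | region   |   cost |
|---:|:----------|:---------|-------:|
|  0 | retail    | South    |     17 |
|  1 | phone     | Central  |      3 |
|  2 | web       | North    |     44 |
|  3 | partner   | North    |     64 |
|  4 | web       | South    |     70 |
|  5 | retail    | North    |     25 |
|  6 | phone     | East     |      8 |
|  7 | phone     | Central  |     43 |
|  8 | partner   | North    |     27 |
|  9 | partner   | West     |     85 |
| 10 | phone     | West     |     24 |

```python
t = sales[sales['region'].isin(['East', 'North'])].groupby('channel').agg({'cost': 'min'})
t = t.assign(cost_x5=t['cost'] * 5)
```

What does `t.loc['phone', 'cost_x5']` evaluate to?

filter rows where region in ['East', 'North']:
   channel region  cost
2      web  North    44
3  partner  North    64
5   retail  North    25
6    phone   East     8
8  partner  North    27
group by channel, min of cost:
         cost
channel      
partner    27
phone       8
retail     25
web        44
add column cost_x5 = t['cost'] * 5:
         cost  cost_x5
channel               
partner    27      135
phone       8       40
retail     25      125
web        44      220
Finally, value at row 'phone', column 'cost_x5' = 40.

40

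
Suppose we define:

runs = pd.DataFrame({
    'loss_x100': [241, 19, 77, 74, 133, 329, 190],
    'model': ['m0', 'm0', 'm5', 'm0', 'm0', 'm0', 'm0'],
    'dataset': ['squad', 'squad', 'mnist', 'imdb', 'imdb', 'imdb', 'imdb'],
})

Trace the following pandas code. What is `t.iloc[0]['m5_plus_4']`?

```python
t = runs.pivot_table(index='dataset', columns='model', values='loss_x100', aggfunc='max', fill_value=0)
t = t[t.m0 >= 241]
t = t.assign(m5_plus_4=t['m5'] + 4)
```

pivot: rows=dataset, cols=model, max(loss_x100):
model     m0  m5
dataset         
imdb     329   0
mnist      0  77
squad    241   0
filter rows where m0 >= 241:
model     m0  m5
dataset         
imdb     329   0
squad    241   0
add column m5_plus_4 = t['m5'] + 4:
model     m0  m5  m5_plus_4
dataset                    
imdb     329   0          4
squad    241   0          4
Hence 4.

4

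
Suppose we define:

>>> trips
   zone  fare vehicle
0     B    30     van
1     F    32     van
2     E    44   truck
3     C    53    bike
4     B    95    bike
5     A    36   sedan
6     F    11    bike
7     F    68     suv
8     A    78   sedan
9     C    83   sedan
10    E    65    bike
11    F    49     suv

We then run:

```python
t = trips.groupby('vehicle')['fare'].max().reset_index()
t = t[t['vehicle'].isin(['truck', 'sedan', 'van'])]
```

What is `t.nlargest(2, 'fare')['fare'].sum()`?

127

group by vehicle, max of fare:
vehicle
bike     95
sedan    83
suv      68
truck    44
van      32
Name: fare, dtype: int64
reset_index():
  vehicle  fare
0    bike    95
1   sedan    83
2     suv    68
3   truck    44
4     van    32
filter rows where vehicle in ['truck', 'sedan', 'van']:
  vehicle  fare
1   sedan    83
3   truck    44
4     van    32
take 2 rows with largest fare:
  vehicle  fare
1   sedan    83
3   truck    44
The sum of column 'fare' is 127.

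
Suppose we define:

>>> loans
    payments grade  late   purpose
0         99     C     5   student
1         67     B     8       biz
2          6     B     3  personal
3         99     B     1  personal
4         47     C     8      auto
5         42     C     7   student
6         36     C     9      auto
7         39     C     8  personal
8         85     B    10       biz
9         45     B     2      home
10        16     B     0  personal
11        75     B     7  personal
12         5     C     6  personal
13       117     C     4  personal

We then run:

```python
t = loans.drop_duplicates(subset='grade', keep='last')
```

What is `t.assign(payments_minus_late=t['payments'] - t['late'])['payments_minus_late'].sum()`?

181

drop duplicate grade (keep=last):
    payments grade  late   purpose
11        75     B     7  personal
13       117     C     4  personal
add column payments_minus_late = t['payments'] - t['late']:
    payments grade  late   purpose  payments_minus_late
11        75     B     7  personal                   68
13       117     C     4  personal                  113
Hence 181.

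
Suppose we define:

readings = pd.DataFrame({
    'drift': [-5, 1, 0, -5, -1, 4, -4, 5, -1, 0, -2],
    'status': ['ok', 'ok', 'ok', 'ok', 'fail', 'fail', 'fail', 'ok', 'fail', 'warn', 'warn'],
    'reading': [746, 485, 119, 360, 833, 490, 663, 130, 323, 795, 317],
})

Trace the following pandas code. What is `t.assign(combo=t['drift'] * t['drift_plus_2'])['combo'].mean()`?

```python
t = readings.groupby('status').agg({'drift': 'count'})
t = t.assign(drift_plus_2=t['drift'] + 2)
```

22.3333333333

group by status, count of drift:
        drift
status       
fail        4
ok          5
warn        2
add column drift_plus_2 = t['drift'] + 2:
        drift  drift_plus_2
status                     
fail        4             6
ok          5             7
warn        2             4
add column combo = t['drift'] * t['drift_plus_2']:
        drift  drift_plus_2  combo
status                            
fail        4             6     24
ok          5             7     35
warn        2             4      8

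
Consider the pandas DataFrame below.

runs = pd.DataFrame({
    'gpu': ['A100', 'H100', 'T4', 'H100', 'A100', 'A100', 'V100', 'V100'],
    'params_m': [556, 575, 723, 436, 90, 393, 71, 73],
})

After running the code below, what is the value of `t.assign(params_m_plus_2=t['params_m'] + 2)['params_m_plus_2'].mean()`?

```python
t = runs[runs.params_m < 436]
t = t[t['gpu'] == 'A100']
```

filter rows where params_m < 436:
    gpu  params_m
4  A100        90
5  A100       393
6  V100        71
7  V100        73
filter rows where gpu == 'A100':
    gpu  params_m
4  A100        90
5  A100       393
add column params_m_plus_2 = t['params_m'] + 2:
    gpu  params_m  params_m_plus_2
4  A100        90               92
5  A100       393              395
So mean() = 243.5.

243.5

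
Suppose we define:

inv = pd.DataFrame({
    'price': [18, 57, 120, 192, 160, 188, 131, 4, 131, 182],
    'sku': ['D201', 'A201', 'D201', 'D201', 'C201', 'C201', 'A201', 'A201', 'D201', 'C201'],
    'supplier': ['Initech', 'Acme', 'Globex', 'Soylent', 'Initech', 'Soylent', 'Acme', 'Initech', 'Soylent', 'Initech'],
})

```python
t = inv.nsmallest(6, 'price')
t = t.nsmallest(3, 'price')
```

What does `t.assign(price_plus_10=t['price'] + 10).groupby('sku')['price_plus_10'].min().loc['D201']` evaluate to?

28

take 6 rows with smallest price:
   price   sku supplier
7      4  A201  Initech
0     18  D201  Initech
1     57  A201     Acme
2    120  D201   Globex
6    131  A201     Acme
8    131  D201  Soylent
take 3 rows with smallest price:
   price   sku supplier
7      4  A201  Initech
0     18  D201  Initech
1     57  A201     Acme
add column price_plus_10 = t['price'] + 10:
   price   sku supplier  price_plus_10
7      4  A201  Initech             14
0     18  D201  Initech             28
1     57  A201     Acme             67
group by sku, min of price_plus_10:
sku
A201    14
D201    28
Name: price_plus_10, dtype: int64
Then the value at index 'D201': 28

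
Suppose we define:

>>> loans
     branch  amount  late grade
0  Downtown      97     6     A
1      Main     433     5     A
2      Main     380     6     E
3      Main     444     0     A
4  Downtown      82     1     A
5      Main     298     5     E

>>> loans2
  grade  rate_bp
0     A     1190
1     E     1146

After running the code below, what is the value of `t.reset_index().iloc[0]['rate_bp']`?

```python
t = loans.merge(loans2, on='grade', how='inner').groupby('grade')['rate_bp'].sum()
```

merge on 'grade' (how='inner') → 6 rows:
     branch  amount  late grade  rate_bp
0  Downtown      97     6     A     1190
1      Main     433     5     A     1190
2      Main     380     6     E     1146
3      Main     444     0     A     1190
4  Downtown      82     1     A     1190
5      Main     298     5     E     1146
group by grade, sum of rate_bp:
grade
A    4760
E    2292
Name: rate_bp, dtype: int64
reset_index():
  grade  rate_bp
0     A     4760
1     E     2292

4760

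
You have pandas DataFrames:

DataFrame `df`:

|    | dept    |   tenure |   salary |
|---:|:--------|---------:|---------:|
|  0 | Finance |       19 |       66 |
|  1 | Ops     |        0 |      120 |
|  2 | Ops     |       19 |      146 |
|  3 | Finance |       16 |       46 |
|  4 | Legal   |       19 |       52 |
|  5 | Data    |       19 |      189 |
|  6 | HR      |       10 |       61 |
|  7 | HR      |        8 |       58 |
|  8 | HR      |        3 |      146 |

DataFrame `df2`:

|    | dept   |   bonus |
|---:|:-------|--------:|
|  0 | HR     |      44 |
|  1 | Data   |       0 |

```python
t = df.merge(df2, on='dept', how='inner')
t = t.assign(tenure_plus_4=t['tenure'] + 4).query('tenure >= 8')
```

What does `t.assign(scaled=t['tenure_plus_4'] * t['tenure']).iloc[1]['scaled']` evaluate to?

merge on 'dept' (how='inner') → 4 rows:
   dept  tenure  salary  bonus
0  Data      19     189      0
1    HR      10      61     44
2    HR       8      58     44
3    HR       3     146     44
add column tenure_plus_4 = t['tenure'] + 4:
   dept  tenure  salary  bonus  tenure_plus_4
0  Data      19     189      0             23
1    HR      10      61     44             14
2    HR       8      58     44             12
3    HR       3     146     44              7
filter rows where tenure >= 8:
   dept  tenure  salary  bonus  tenure_plus_4
0  Data      19     189      0             23
1    HR      10      61     44             14
2    HR       8      58     44             12
add column scaled = t['tenure_plus_4'] * t['tenure']:
   dept  tenure  salary  bonus  tenure_plus_4  scaled
0  Data      19     189      0             23     437
1    HR      10      61     44             14     140
2    HR       8      58     44             12      96
So iloc[1]['scaled'] = 140.

140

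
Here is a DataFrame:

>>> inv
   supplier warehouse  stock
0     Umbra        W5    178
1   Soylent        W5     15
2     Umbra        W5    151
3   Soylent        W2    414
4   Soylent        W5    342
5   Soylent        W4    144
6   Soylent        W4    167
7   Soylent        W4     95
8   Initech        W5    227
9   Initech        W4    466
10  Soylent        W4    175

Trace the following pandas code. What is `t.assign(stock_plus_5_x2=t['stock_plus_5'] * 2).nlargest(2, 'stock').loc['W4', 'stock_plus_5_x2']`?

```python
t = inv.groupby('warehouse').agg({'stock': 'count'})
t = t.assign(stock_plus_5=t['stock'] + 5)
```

20

group by warehouse, count of stock:
           stock
warehouse       
W2             1
W4             5
W5             5
add column stock_plus_5 = t['stock'] + 5:
           stock  stock_plus_5
warehouse                     
W2             1             6
W4             5            10
W5             5            10
add column stock_plus_5_x2 = t['stock_plus_5'] * 2:
           stock  stock_plus_5  stock_plus_5_x2
warehouse                                      
W2             1             6               12
W4             5            10               20
W5             5            10               20
take 2 rows with largest stock:
           stock  stock_plus_5  stock_plus_5_x2
warehouse                                      
W4             5            10               20
W5             5            10               20
Finally, value at row 'W4', column 'stock_plus_5_x2' = 20.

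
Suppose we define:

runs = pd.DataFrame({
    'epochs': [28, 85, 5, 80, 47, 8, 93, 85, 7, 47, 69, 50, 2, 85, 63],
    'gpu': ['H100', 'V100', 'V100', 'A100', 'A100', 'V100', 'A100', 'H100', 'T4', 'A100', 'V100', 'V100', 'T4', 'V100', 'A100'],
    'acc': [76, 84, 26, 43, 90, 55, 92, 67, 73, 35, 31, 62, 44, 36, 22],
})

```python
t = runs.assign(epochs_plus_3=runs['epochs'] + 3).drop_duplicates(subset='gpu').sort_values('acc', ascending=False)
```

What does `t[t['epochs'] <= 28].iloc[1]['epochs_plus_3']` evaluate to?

10

add column epochs_plus_3 = runs['epochs'] + 3:
    epochs   gpu  acc  epochs_plus_3
0       28  H100   76             31
1       85  V100   84             88
2        5  V100   26              8
3       80  A100   43             83
4       47  A100   90             50
5        8  V100   55             11
6       93  A100   92             96
7       85  H100   67             88
8        7    T4   73             10
9       47  A100   35             50
10      69  V100   31             72
11      50  V100   62             53
12       2    T4   44              5
13      85  V100   36             88
14      63  A100   22             66
drop duplicate gpu (keep=first):
   epochs   gpu  acc  epochs_plus_3
0      28  H100   76             31
1      85  V100   84             88
3      80  A100   43             83
8       7    T4   73             10
sort by acc descending:
   epochs   gpu  acc  epochs_plus_3
1      85  V100   84             88
0      28  H100   76             31
8       7    T4   73             10
3      80  A100   43             83
filter rows where epochs <= 28:
   epochs   gpu  acc  epochs_plus_3
0      28  H100   76             31
8       7    T4   73             10
Reading off the value at position 1, column 'epochs_plus_3', we get 10.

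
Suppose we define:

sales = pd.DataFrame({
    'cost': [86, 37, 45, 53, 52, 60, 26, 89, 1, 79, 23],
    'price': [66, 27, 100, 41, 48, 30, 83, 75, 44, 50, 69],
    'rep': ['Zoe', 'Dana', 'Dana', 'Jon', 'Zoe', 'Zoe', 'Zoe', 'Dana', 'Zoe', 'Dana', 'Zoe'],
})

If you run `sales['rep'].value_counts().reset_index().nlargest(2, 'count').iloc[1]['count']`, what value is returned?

4

value_counts of rep:
rep
Zoe     6
Dana    4
Jon     1
Name: count, dtype: int64
reset_index():
    rep  count
0   Zoe      6
1  Dana      4
2   Jon      1
take 2 rows with largest count:
    rep  count
0   Zoe      6
1  Dana      4
Then the value at position 1, column 'count': 4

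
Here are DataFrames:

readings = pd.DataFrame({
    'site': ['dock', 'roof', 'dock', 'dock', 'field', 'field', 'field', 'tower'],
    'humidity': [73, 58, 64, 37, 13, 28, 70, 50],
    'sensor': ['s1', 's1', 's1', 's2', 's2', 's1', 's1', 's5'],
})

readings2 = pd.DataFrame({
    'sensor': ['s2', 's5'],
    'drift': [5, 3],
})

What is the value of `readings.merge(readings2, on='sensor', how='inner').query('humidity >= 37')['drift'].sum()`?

merge on 'sensor' (how='inner') → 3 rows:
    site  humidity sensor  drift
0   dock        37     s2      5
1  field        13     s2      5
2  tower        50     s5      3
filter rows where humidity >= 37:
    site  humidity sensor  drift
0   dock        37     s2      5
2  tower        50     s5      3

8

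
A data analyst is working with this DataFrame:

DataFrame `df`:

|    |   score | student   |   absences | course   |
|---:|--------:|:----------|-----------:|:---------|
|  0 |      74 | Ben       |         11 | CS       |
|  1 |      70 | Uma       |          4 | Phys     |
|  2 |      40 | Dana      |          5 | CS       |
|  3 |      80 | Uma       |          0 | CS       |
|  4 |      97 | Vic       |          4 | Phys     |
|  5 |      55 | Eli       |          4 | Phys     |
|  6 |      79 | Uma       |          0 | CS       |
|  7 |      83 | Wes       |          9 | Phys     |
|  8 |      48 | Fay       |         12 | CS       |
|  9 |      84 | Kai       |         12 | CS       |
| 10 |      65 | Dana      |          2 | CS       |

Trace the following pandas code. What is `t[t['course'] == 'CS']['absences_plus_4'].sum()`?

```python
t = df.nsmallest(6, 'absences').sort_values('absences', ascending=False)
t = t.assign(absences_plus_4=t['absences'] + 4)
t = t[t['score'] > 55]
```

take 6 rows with smallest absences:
    score student  absences course
3      80     Uma         0     CS
6      79     Uma         0     CS
10     65    Dana         2     CS
1      70     Uma         4   Phys
4      97     Vic         4   Phys
5      55     Eli         4   Phys
sort by absences descending:
    score student  absences course
1      70     Uma         4   Phys
4      97     Vic         4   Phys
5      55     Eli         4   Phys
10     65    Dana         2     CS
3      80     Uma         0     CS
6      79     Uma         0     CS
add column absences_plus_4 = t['absences'] + 4:
    score student  absences course  absences_plus_4
1      70     Uma         4   Phys                8
4      97     Vic         4   Phys                8
5      55     Eli         4   Phys                8
10     65    Dana         2     CS                6
3      80     Uma         0     CS                4
6      79     Uma         0     CS                4
filter rows where score > 55:
    score student  absences course  absences_plus_4
1      70     Uma         4   Phys                8
4      97     Vic         4   Phys                8
10     65    Dana         2     CS                6
3      80     Uma         0     CS                4
6      79     Uma         0     CS                4
filter rows where course == 'CS':
    score student  absences course  absences_plus_4
10     65    Dana         2     CS                6
3      80     Uma         0     CS                4
6      79     Uma         0     CS                4
Reading off the sum of column 'absences_plus_4', we get 14.

14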